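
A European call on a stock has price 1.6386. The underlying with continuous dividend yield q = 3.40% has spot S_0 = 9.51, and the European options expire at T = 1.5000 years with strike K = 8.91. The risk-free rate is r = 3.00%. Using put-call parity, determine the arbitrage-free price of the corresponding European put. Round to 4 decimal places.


Answer: Put price = 1.1194

Derivation:
Put-call parity: C - P = S_0 * exp(-qT) - K * exp(-rT).
S_0 * exp(-qT) = 9.5100 * 0.95027867 = 9.03715016
K * exp(-rT) = 8.9100 * 0.95599748 = 8.51793756
P = C - S*exp(-qT) + K*exp(-rT)
P = 1.6386 - 9.03715016 + 8.51793756 = 1.1194


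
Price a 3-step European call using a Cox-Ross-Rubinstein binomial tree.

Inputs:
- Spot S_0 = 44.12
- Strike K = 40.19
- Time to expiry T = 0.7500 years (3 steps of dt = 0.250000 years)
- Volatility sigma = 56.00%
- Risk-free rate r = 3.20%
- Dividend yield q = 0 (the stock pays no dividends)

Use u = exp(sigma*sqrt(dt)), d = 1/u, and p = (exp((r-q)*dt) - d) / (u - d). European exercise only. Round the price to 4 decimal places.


Answer: Price = V(0,0) = 11.1686

Derivation:
dt = T/N = 0.250000
u = exp(sigma*sqrt(dt)) = 1.323130; d = 1/u = 0.755784
p = (exp((r-q)*dt) - d) / (u - d) = 0.444611
Discount per step: exp(-r*dt) = 0.992032
Stock lattice S(k, i) with i counting down-moves:
  k=0: S(0,0) = 44.1200
  k=1: S(1,0) = 58.3765; S(1,1) = 33.3452
  k=2: S(2,0) = 77.2397; S(2,1) = 44.1200; S(2,2) = 25.2017
  k=3: S(3,0) = 102.1981; S(3,1) = 58.3765; S(3,2) = 33.3452; S(3,3) = 19.0471
Terminal payoffs V(N, i) = max(S_T - K, 0):
  V(3,0) = 62.008111; V(3,1) = 18.186487; V(3,2) = 0.000000; V(3,3) = 0.000000
Backward induction: V(k, i) = exp(-r*dt) * [p * V(k+1, i) + (1-p) * V(k+1, i+1)].
  V(2,0) = exp(-r*dt) * [p*62.008111 + (1-p)*18.186487] = 37.369908
  V(2,1) = exp(-r*dt) * [p*18.186487 + (1-p)*0.000000] = 8.021484
  V(2,2) = exp(-r*dt) * [p*0.000000 + (1-p)*0.000000] = 0.000000
  V(1,0) = exp(-r*dt) * [p*37.369908 + (1-p)*8.021484] = 20.902230
  V(1,1) = exp(-r*dt) * [p*8.021484 + (1-p)*0.000000] = 3.538023
  V(0,0) = exp(-r*dt) * [p*20.902230 + (1-p)*3.538023] = 11.168634


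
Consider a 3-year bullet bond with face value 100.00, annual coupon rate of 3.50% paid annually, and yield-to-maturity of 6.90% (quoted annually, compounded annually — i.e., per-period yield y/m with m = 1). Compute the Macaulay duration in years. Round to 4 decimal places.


Answer: Macaulay duration = 2.8945 years

Derivation:
Coupon per period c = face * coupon_rate / m = 3.500000
Periods per year m = 1; per-period yield y/m = 0.069000
Number of cashflows N = 3
Cashflows (t years, CF_t, discount factor 1/(1+y/m)^(m*t), PV):
  t = 1.0000: CF_t = 3.500000, DF = 0.935454, PV = 3.274088
  t = 2.0000: CF_t = 3.500000, DF = 0.875074, PV = 3.062758
  t = 3.0000: CF_t = 103.500000, DF = 0.818591, PV = 84.724153
Price P = sum_t PV_t = 91.060998
Macaulay numerator sum_t t * PV_t:
  t * PV_t at t = 1.0000: 3.274088
  t * PV_t at t = 2.0000: 6.125515
  t * PV_t at t = 3.0000: 254.172458
Macaulay duration D = (sum_t t * PV_t) / P = 263.572061 / 91.060998 = 2.894456


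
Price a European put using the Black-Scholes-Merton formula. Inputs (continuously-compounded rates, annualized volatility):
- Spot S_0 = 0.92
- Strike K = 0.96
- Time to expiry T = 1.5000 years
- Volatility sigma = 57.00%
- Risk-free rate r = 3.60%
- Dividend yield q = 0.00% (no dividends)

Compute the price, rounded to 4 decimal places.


Answer: Price = 0.2445

Derivation:
d1 = (ln(S/K) + (r - q + 0.5*sigma^2) * T) / (sigma * sqrt(T)) = 0.36544007
d2 = d1 - sigma * sqrt(T) = -0.33266451
exp(-rT) = 0.94743211; exp(-qT) = 1.00000000
P = K * exp(-rT) * N(-d2) - S_0 * exp(-qT) * N(-d1)
N(-d1) = 0.35739147; N(-d2) = 0.63030623
P = 0.9600 * 0.94743211 * 0.63030623 - 0.9200 * 1.00000000 * 0.35739147 = 0.2445


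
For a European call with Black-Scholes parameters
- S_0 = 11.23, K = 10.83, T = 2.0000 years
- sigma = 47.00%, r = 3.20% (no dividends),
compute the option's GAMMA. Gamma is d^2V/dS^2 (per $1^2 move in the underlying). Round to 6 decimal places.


Answer: Gamma = 0.047557

Derivation:
d1 = 0.4831927046; d2 = -0.1814876697
phi(d1) = 0.3549862836; exp(-qT) = 1.0000000000; exp(-rT) = 0.9380049995
Gamma = exp(-qT) * phi(d1) / (S * sigma * sqrt(T)) = 1.0000000000 * 0.3549862836 / (11.2300 * 0.4700 * 1.4142135624) = 0.047557


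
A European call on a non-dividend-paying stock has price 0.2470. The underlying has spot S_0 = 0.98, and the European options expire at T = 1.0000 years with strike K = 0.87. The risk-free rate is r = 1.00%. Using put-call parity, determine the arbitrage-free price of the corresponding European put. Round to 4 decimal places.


Put-call parity: C - P = S_0 * exp(-qT) - K * exp(-rT).
S_0 * exp(-qT) = 0.9800 * 1.00000000 = 0.98000000
K * exp(-rT) = 0.8700 * 0.99004983 = 0.86134336
P = C - S*exp(-qT) + K*exp(-rT)
P = 0.2470 - 0.98000000 + 0.86134336 = 0.1283

Answer: Put price = 0.1283


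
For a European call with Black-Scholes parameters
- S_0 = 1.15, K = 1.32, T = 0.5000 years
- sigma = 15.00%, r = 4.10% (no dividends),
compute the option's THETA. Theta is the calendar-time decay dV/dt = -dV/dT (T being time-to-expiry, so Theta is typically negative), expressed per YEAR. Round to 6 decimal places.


d1 = -1.0535400234; d2 = -1.1596060406
phi(d1) = 0.2290278141; exp(-qT) = 1.0000000000; exp(-rT) = 0.9797086965
Theta = -S*exp(-qT)*phi(d1)*sigma/(2*sqrt(T)) - r*K*exp(-rT)*N(d2) + q*S*exp(-qT)*N(d1)
N(d1) = 0.1460467805; N(d2) = 0.1231046202; sqrt(T) = 0.7071067812
Term 1 = -1.1500 * 1.0000000000 * 0.2290278141 * 0.1500 / (2 * 0.7071067812) = -0.0279358783
Term 2 = -0.0410 * 1.3200 * 0.9797086965 * 0.1231046202 = -0.0065272328
Term 3 = 0 (no dividend yield, q = 0)
Theta = -0.0279358783 + (-0.0065272328) + (0.0000000000) = -0.034463

Answer: Theta = -0.034463


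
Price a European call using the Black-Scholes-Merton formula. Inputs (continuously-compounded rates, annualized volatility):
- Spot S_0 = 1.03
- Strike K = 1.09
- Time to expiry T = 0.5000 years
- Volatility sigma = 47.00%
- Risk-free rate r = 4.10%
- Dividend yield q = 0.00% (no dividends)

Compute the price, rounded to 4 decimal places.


Answer: Price = 0.1203

Derivation:
d1 = (ln(S/K) + (r - q + 0.5*sigma^2) * T) / (sigma * sqrt(T)) = 0.05748960
d2 = d1 - sigma * sqrt(T) = -0.27485058
exp(-rT) = 0.97970870; exp(-qT) = 1.00000000
C = S_0 * exp(-qT) * N(d1) - K * exp(-rT) * N(d2)
N(d1) = 0.52292241; N(d2) = 0.39171552
C = 1.0300 * 1.00000000 * 0.52292241 - 1.0900 * 0.97970870 * 0.39171552 = 0.1203


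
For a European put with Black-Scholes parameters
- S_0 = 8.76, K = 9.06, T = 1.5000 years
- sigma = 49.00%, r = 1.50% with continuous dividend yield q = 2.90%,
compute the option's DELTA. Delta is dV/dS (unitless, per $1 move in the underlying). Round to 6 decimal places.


d1 = 0.2089594461; d2 = -0.3911655408
phi(d1) = 0.3903269498; exp(-qT) = 0.9574325541; exp(-rT) = 0.9777512372
N(-d1) = 0.4172399485
Delta = -exp(-qT) * N(-d1) = -0.9574325541 * 0.4172399485 = -0.399479

Answer: Delta = -0.399479


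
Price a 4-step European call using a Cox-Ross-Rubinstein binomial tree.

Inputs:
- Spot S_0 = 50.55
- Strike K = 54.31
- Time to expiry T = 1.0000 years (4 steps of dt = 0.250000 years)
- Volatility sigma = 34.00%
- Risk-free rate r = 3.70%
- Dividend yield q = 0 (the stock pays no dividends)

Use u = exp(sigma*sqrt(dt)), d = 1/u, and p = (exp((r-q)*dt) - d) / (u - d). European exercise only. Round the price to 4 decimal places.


Answer: Price = V(0,0) = 6.2018

Derivation:
dt = T/N = 0.250000
u = exp(sigma*sqrt(dt)) = 1.185305; d = 1/u = 0.843665
p = (exp((r-q)*dt) - d) / (u - d) = 0.484803
Discount per step: exp(-r*dt) = 0.990793
Stock lattice S(k, i) with i counting down-moves:
  k=0: S(0,0) = 50.5500
  k=1: S(1,0) = 59.9172; S(1,1) = 42.6473
  k=2: S(2,0) = 71.0201; S(2,1) = 50.5500; S(2,2) = 35.9800
  k=3: S(3,0) = 84.1805; S(3,1) = 59.9172; S(3,2) = 42.6473; S(3,3) = 30.3551
  k=4: S(4,0) = 99.7795; S(4,1) = 71.0201; S(4,2) = 50.5500; S(4,3) = 35.9800; S(4,4) = 25.6095
Terminal payoffs V(N, i) = max(S_T - K, 0):
  V(4,0) = 45.469519; V(4,1) = 16.710101; V(4,2) = 0.000000; V(4,3) = 0.000000; V(4,4) = 0.000000
Backward induction: V(k, i) = exp(-r*dt) * [p * V(k+1, i) + (1-p) * V(k+1, i+1)].
  V(3,0) = exp(-r*dt) * [p*45.469519 + (1-p)*16.710101] = 30.370521
  V(3,1) = exp(-r*dt) * [p*16.710101 + (1-p)*0.000000] = 8.026516
  V(3,2) = exp(-r*dt) * [p*0.000000 + (1-p)*0.000000] = 0.000000
  V(3,3) = exp(-r*dt) * [p*0.000000 + (1-p)*0.000000] = 0.000000
  V(2,0) = exp(-r*dt) * [p*30.370521 + (1-p)*8.026516] = 18.685315
  V(2,1) = exp(-r*dt) * [p*8.026516 + (1-p)*0.000000] = 3.855450
  V(2,2) = exp(-r*dt) * [p*0.000000 + (1-p)*0.000000] = 0.000000
  V(1,0) = exp(-r*dt) * [p*18.685315 + (1-p)*3.855450] = 10.943317
  V(1,1) = exp(-r*dt) * [p*3.855450 + (1-p)*0.000000] = 1.851924
  V(0,0) = exp(-r*dt) * [p*10.943317 + (1-p)*1.851924] = 6.201825


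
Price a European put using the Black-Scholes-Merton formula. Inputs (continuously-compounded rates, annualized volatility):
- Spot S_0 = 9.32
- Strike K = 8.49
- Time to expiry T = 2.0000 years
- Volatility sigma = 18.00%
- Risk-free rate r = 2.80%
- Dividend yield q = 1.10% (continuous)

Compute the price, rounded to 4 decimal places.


d1 = (ln(S/K) + (r - q + 0.5*sigma^2) * T) / (sigma * sqrt(T)) = 0.62725725
d2 = d1 - sigma * sqrt(T) = 0.37269881
exp(-rT) = 0.94553914; exp(-qT) = 0.97824024
P = K * exp(-rT) * N(-d2) - S_0 * exp(-qT) * N(-d1)
N(-d1) = 0.26524531; N(-d2) = 0.35468631
P = 8.4900 * 0.94553914 * 0.35468631 - 9.3200 * 0.97824024 * 0.26524531 = 0.4290

Answer: Price = 0.4290


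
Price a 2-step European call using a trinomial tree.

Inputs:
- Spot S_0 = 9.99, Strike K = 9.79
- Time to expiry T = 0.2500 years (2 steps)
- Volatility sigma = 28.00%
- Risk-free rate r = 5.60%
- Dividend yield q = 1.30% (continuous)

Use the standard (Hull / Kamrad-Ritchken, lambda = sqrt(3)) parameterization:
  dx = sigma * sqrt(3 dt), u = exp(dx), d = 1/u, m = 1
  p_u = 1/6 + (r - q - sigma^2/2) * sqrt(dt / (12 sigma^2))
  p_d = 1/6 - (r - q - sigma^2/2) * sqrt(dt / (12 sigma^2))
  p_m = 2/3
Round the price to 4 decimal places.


dt = T/N = 0.125000; dx = sigma*sqrt(3*dt) = 0.171464
u = exp(dx) = 1.187042; d = 1/u = 0.842430
p_u = 0.168052, p_m = 0.666667, p_d = 0.165282
Discount per step: exp(-r*dt) = 0.993024
Stock lattice S(k, j) with j the centered position index:
  k=0: S(0,+0) = 9.9900
  k=1: S(1,-1) = 8.4159; S(1,+0) = 9.9900; S(1,+1) = 11.8585
  k=2: S(2,-2) = 7.0898; S(2,-1) = 8.4159; S(2,+0) = 9.9900; S(2,+1) = 11.8585; S(2,+2) = 14.0766
Terminal payoffs V(N, j) = max(S_T - K, 0):
  V(2,-2) = 0.000000; V(2,-1) = 0.000000; V(2,+0) = 0.200000; V(2,+1) = 2.068547; V(2,+2) = 4.286590
Backward induction: V(k, j) = exp(-r*dt) * [p_u * V(k+1, j+1) + p_m * V(k+1, j) + p_d * V(k+1, j-1)]
  V(1,-1) = exp(-r*dt) * [p_u*0.200000 + p_m*0.000000 + p_d*0.000000] = 0.033376
  V(1,+0) = exp(-r*dt) * [p_u*2.068547 + p_m*0.200000 + p_d*0.000000] = 0.477601
  V(1,+1) = exp(-r*dt) * [p_u*4.286590 + p_m*2.068547 + p_d*0.200000] = 2.117582
  V(0,+0) = exp(-r*dt) * [p_u*2.117582 + p_m*0.477601 + p_d*0.033376] = 0.675039

Answer: Price = V(0,0) = 0.6750


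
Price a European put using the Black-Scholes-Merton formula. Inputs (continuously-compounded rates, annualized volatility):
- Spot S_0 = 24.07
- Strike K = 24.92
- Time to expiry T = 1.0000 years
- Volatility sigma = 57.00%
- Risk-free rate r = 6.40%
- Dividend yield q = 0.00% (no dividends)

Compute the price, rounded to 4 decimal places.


d1 = (ln(S/K) + (r - q + 0.5*sigma^2) * T) / (sigma * sqrt(T)) = 0.33639572
d2 = d1 - sigma * sqrt(T) = -0.23360428
exp(-rT) = 0.93800500; exp(-qT) = 1.00000000
P = K * exp(-rT) * N(-d2) - S_0 * exp(-qT) * N(-d1)
N(-d1) = 0.36828624; N(-d2) = 0.59235390
P = 24.9200 * 0.93800500 * 0.59235390 - 24.0700 * 1.00000000 * 0.36828624 = 4.9817

Answer: Price = 4.9817


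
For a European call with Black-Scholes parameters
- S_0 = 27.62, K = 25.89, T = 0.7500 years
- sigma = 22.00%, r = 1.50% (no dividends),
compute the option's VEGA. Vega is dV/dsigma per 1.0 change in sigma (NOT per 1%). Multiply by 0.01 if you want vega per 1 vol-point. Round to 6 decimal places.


d1 = 0.4938095444; d2 = 0.3032839556
phi(d1) = 0.3531499706; exp(-qT) = 1.0000000000; exp(-rT) = 0.9888130446
Vega = S * exp(-qT) * phi(d1) * sqrt(T) = 27.6200 * 1.0000000000 * 0.3531499706 * 0.8660254038 = 8.447214

Answer: Vega = 8.447214


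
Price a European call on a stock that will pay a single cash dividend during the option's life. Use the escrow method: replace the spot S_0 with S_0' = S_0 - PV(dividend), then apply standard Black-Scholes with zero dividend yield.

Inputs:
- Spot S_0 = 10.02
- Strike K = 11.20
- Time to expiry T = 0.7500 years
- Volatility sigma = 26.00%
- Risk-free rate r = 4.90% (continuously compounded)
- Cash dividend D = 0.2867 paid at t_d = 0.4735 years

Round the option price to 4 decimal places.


PV(D) = D * exp(-r * t_d) = 0.2867 * 0.97706559 = 0.28012470
S_0' = S_0 - PV(D) = 10.0200 - 0.28012470 = 9.73987530
d1 = (ln(S_0'/K) + (r + sigma^2/2)*T) / (sigma*sqrt(T)) = -0.34456914
d2 = d1 - sigma*sqrt(T) = -0.56973575
exp(-rT) = 0.96391708
N(d1) = 0.36520915; N(d2) = 0.28442847
C = S_0' * N(d1) - K * exp(-rT) * N(d2) = 9.73987530 * 0.36520915 - 11.2000 * 0.96391708 * 0.28442847 = 0.4864

Answer: Price = 0.4864


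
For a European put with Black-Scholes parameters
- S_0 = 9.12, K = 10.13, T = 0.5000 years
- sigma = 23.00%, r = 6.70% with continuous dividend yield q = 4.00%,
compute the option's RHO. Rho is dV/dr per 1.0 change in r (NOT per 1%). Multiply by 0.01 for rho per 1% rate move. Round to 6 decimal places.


d1 = -0.4814875407; d2 = -0.6441221004
phi(d1) = 0.3552783689; exp(-qT) = 0.9801986733; exp(-rT) = 0.9670549112
N(-d2) = 0.7402518699
Rho = -K*T*exp(-rT)*N(-d2) = -10.1300 * 0.5000 * 0.9670549112 * 0.7402518699 = -3.625852

Answer: Rho = -3.625852


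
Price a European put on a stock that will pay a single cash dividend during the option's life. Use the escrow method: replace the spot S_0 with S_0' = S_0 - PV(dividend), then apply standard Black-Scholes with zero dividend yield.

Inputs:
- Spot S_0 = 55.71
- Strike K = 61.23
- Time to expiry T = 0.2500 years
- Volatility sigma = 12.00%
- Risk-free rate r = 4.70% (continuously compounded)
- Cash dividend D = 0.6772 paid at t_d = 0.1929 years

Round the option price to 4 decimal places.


PV(D) = D * exp(-r * t_d) = 0.6772 * 0.99097467 = 0.67108805
S_0' = S_0 - PV(D) = 55.7100 - 0.67108805 = 55.03891195
d1 = (ln(S_0'/K) + (r + sigma^2/2)*T) / (sigma*sqrt(T)) = -1.55078067
d2 = d1 - sigma*sqrt(T) = -1.61078067
exp(-rT) = 0.98831876
N(-d1) = 0.93952287; N(-d2) = 0.94638623
P = K * exp(-rT) * N(-d2) - S_0' * N(-d1) = 61.2300 * 0.98831876 * 0.94638623 - 55.03891195 * 0.93952287 = 5.5600

Answer: Price = 5.5600


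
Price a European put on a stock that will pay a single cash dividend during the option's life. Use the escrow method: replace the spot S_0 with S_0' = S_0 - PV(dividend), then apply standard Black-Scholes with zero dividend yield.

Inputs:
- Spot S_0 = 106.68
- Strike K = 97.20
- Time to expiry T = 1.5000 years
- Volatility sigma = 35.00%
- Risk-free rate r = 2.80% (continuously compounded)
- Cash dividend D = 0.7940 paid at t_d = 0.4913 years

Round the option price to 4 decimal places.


PV(D) = D * exp(-r * t_d) = 0.7940 * 0.98633779 = 0.78315220
S_0' = S_0 - PV(D) = 106.6800 - 0.78315220 = 105.89684780
d1 = (ln(S_0'/K) + (r + sigma^2/2)*T) / (sigma*sqrt(T)) = 0.51222277
d2 = d1 - sigma*sqrt(T) = 0.08356207
exp(-rT) = 0.95886978
N(-d1) = 0.30424755; N(-d2) = 0.46670231
P = K * exp(-rT) * N(-d2) - S_0' * N(-d1) = 97.2000 * 0.95886978 * 0.46670231 - 105.89684780 * 0.30424755 = 11.2788

Answer: Price = 11.2788


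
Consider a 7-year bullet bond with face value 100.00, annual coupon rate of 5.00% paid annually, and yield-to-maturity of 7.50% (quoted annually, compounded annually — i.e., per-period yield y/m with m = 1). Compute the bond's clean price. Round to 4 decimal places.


Answer: Price = 86.7585

Derivation:
Coupon per period c = face * coupon_rate / m = 5.000000
Periods per year m = 1; per-period yield y/m = 0.075000
Number of cashflows N = 7
Cashflows (t years, CF_t, discount factor 1/(1+y/m)^(m*t), PV):
  t = 1.0000: CF_t = 5.000000, DF = 0.930233, PV = 4.651163
  t = 2.0000: CF_t = 5.000000, DF = 0.865333, PV = 4.326663
  t = 3.0000: CF_t = 5.000000, DF = 0.804961, PV = 4.024803
  t = 4.0000: CF_t = 5.000000, DF = 0.748801, PV = 3.744003
  t = 5.0000: CF_t = 5.000000, DF = 0.696559, PV = 3.482793
  t = 6.0000: CF_t = 5.000000, DF = 0.647962, PV = 3.239808
  t = 7.0000: CF_t = 105.000000, DF = 0.602755, PV = 63.289265
Price P = sum_t PV_t = 86.758497


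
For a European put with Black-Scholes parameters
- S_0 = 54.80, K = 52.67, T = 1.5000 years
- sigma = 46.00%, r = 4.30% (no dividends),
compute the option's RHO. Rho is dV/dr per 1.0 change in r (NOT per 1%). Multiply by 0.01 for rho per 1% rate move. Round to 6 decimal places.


Answer: Rho = -39.892033

Derivation:
d1 = 0.4665464312; d2 = -0.0968362097
phi(d1) = 0.3578035023; exp(-qT) = 1.0000000000; exp(-rT) = 0.9375361143
N(-d2) = 0.5385717661
Rho = -K*T*exp(-rT)*N(-d2) = -52.6700 * 1.5000 * 0.9375361143 * 0.5385717661 = -39.892033


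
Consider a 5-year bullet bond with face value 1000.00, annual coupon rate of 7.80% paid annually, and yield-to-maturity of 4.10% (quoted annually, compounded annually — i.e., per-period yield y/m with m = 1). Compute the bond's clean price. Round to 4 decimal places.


Coupon per period c = face * coupon_rate / m = 78.000000
Periods per year m = 1; per-period yield y/m = 0.041000
Number of cashflows N = 5
Cashflows (t years, CF_t, discount factor 1/(1+y/m)^(m*t), PV):
  t = 1.0000: CF_t = 78.000000, DF = 0.960615, PV = 74.927954
  t = 2.0000: CF_t = 78.000000, DF = 0.922781, PV = 71.976901
  t = 3.0000: CF_t = 78.000000, DF = 0.886437, PV = 69.142076
  t = 4.0000: CF_t = 78.000000, DF = 0.851524, PV = 66.418901
  t = 5.0000: CF_t = 1078.000000, DF = 0.817987, PV = 881.789886
Price P = sum_t PV_t = 1164.255718

Answer: Price = 1164.2557


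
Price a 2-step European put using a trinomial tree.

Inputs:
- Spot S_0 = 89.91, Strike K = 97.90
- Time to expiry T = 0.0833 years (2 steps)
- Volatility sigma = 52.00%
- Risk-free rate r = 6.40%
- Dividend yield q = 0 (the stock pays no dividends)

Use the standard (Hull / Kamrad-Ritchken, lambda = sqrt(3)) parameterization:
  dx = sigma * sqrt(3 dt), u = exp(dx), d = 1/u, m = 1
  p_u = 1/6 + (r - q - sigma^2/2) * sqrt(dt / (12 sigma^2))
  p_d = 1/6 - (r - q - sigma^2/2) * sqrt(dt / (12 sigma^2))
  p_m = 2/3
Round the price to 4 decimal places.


Answer: Price = V(0,0) = 10.4054

Derivation:
dt = T/N = 0.041650; dx = sigma*sqrt(3*dt) = 0.183811
u = exp(dx) = 1.201789; d = 1/u = 0.832093
p_u = 0.158600, p_m = 0.666667, p_d = 0.174733
Discount per step: exp(-r*dt) = 0.997338
Stock lattice S(k, j) with j the centered position index:
  k=0: S(0,+0) = 89.9100
  k=1: S(1,-1) = 74.8135; S(1,+0) = 89.9100; S(1,+1) = 108.0528
  k=2: S(2,-2) = 62.2518; S(2,-1) = 74.8135; S(2,+0) = 89.9100; S(2,+1) = 108.0528; S(2,+2) = 129.8567
Terminal payoffs V(N, j) = max(K - S_T, 0):
  V(2,-2) = 35.648216; V(2,-1) = 23.086513; V(2,+0) = 7.990000; V(2,+1) = 0.000000; V(2,+2) = 0.000000
Backward induction: V(k, j) = exp(-r*dt) * [p_u * V(k+1, j+1) + p_m * V(k+1, j) + p_d * V(k+1, j-1)]
  V(1,-1) = exp(-r*dt) * [p_u*7.990000 + p_m*23.086513 + p_d*35.648216] = 22.826227
  V(1,+0) = exp(-r*dt) * [p_u*0.000000 + p_m*7.990000 + p_d*23.086513] = 9.335731
  V(1,+1) = exp(-r*dt) * [p_u*0.000000 + p_m*0.000000 + p_d*7.990000] = 1.392403
  V(0,+0) = exp(-r*dt) * [p_u*1.392403 + p_m*9.335731 + p_d*22.826227] = 10.405385


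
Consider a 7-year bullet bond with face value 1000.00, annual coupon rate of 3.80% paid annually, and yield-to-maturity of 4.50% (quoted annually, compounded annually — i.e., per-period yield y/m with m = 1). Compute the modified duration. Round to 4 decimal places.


Answer: Modified duration = 5.9888

Derivation:
Coupon per period c = face * coupon_rate / m = 38.000000
Periods per year m = 1; per-period yield y/m = 0.045000
Number of cashflows N = 7
Cashflows (t years, CF_t, discount factor 1/(1+y/m)^(m*t), PV):
  t = 1.0000: CF_t = 38.000000, DF = 0.956938, PV = 36.363636
  t = 2.0000: CF_t = 38.000000, DF = 0.915730, PV = 34.797738
  t = 3.0000: CF_t = 38.000000, DF = 0.876297, PV = 33.299271
  t = 4.0000: CF_t = 38.000000, DF = 0.838561, PV = 31.865331
  t = 5.0000: CF_t = 38.000000, DF = 0.802451, PV = 30.493140
  t = 6.0000: CF_t = 38.000000, DF = 0.767896, PV = 29.180038
  t = 7.0000: CF_t = 1038.000000, DF = 0.734828, PV = 762.751939
Price P = sum_t PV_t = 958.751093
First compute Macaulay numerator sum_t t * PV_t:
  t * PV_t at t = 1.0000: 36.363636
  t * PV_t at t = 2.0000: 69.595476
  t * PV_t at t = 3.0000: 99.897813
  t * PV_t at t = 4.0000: 127.461324
  t * PV_t at t = 5.0000: 152.465699
  t * PV_t at t = 6.0000: 175.080228
  t * PV_t at t = 7.0000: 5339.263574
Macaulay duration D = 6000.127750 / 958.751093 = 6.258275
Modified duration = D / (1 + y/m) = 6.258275 / (1 + 0.045000) = 5.988780


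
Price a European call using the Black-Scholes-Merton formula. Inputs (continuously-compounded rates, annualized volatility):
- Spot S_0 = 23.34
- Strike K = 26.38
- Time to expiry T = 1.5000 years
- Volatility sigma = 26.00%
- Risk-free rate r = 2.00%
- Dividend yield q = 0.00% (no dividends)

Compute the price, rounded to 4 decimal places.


d1 = (ln(S/K) + (r - q + 0.5*sigma^2) * T) / (sigma * sqrt(T)) = -0.13107132
d2 = d1 - sigma * sqrt(T) = -0.44950498
exp(-rT) = 0.97044553; exp(-qT) = 1.00000000
C = S_0 * exp(-qT) * N(d1) - K * exp(-rT) * N(d2)
N(d1) = 0.44785945; N(d2) = 0.32653371
C = 23.3400 * 1.00000000 * 0.44785945 - 26.3800 * 0.97044553 * 0.32653371 = 2.0937

Answer: Price = 2.0937


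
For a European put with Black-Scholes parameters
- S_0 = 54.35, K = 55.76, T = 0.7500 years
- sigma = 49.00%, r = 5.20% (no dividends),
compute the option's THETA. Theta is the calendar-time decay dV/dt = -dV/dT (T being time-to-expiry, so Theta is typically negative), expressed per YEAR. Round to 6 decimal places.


Answer: Theta = -4.360343

Derivation:
d1 = 0.2437251102; d2 = -0.1806273377
phi(d1) = 0.3872675435; exp(-qT) = 1.0000000000; exp(-rT) = 0.9617507091
Theta = -S*exp(-qT)*phi(d1)*sigma/(2*sqrt(T)) + r*K*exp(-rT)*N(-d2) - q*S*exp(-qT)*N(-d1)
N(-d1) = 0.4037218623; N(-d2) = 0.5716699518; sqrt(T) = 0.8660254038
Term 1 = -54.3500 * 1.0000000000 * 0.3872675435 * 0.4900 / (2 * 0.8660254038) = -5.9545109990
Term 2 = 0.0520 * 55.7600 * 0.9617507091 * 0.5716699518 = 1.5941676405
Term 3 = 0 (no dividend yield, q = 0)
Theta = -5.9545109990 + (1.5941676405) + (0.0000000000) = -4.360343


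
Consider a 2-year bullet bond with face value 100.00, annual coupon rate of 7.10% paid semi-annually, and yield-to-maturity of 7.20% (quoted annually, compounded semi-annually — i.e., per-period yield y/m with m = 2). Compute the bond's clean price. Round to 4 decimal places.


Coupon per period c = face * coupon_rate / m = 3.550000
Periods per year m = 2; per-period yield y/m = 0.036000
Number of cashflows N = 4
Cashflows (t years, CF_t, discount factor 1/(1+y/m)^(m*t), PV):
  t = 0.5000: CF_t = 3.550000, DF = 0.965251, PV = 3.426641
  t = 1.0000: CF_t = 3.550000, DF = 0.931709, PV = 3.307568
  t = 1.5000: CF_t = 3.550000, DF = 0.899333, PV = 3.192634
  t = 2.0000: CF_t = 103.550000, DF = 0.868082, PV = 89.889938
Price P = sum_t PV_t = 99.816781

Answer: Price = 99.8168


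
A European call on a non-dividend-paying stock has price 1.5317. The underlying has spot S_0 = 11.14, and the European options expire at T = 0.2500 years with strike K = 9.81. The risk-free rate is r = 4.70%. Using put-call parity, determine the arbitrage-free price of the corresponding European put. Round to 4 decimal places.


Put-call parity: C - P = S_0 * exp(-qT) - K * exp(-rT).
S_0 * exp(-qT) = 11.1400 * 1.00000000 = 11.14000000
K * exp(-rT) = 9.8100 * 0.98831876 = 9.69540705
P = C - S*exp(-qT) + K*exp(-rT)
P = 1.5317 - 11.14000000 + 9.69540705 = 0.0871

Answer: Put price = 0.0871


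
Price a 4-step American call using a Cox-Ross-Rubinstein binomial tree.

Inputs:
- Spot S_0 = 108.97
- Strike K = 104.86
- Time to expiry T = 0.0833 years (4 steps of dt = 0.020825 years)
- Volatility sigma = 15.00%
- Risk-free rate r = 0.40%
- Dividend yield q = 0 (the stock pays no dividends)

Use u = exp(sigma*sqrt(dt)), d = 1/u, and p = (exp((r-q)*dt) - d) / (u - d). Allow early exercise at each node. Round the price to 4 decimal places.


dt = T/N = 0.020825
u = exp(sigma*sqrt(dt)) = 1.021882; d = 1/u = 0.978586
p = (exp((r-q)*dt) - d) / (u - d) = 0.496513
Discount per step: exp(-r*dt) = 0.999917
Stock lattice S(k, i) with i counting down-moves:
  k=0: S(0,0) = 108.9700
  k=1: S(1,0) = 111.3545; S(1,1) = 106.6365
  k=2: S(2,0) = 113.7912; S(2,1) = 108.9700; S(2,2) = 104.3531
  k=3: S(3,0) = 116.2812; S(3,1) = 111.3545; S(3,2) = 106.6365; S(3,3) = 102.1185
  k=4: S(4,0) = 118.8257; S(4,1) = 113.7912; S(4,2) = 108.9700; S(4,3) = 104.3531; S(4,4) = 99.9317
Terminal payoffs V(N, i) = max(S_T - K, 0):
  V(4,0) = 13.965714; V(4,1) = 8.931204; V(4,2) = 4.110000; V(4,3) = 0.000000; V(4,4) = 0.000000
Backward induction: V(k, i) = exp(-r*dt) * [p * V(k+1, i) + (1-p) * V(k+1, i+1)]; then take max(V_cont, immediate exercise) for American.
  V(3,0) = exp(-r*dt) * [p*13.965714 + (1-p)*8.931204] = 11.429950; exercise = 11.421215; V(3,0) = max -> 11.429950
  V(3,1) = exp(-r*dt) * [p*8.931204 + (1-p)*4.110000] = 6.503247; exercise = 6.494513; V(3,1) = max -> 6.503247
  V(3,2) = exp(-r*dt) * [p*4.110000 + (1-p)*0.000000] = 2.040497; exercise = 1.776549; V(3,2) = max -> 2.040497
  V(3,3) = exp(-r*dt) * [p*0.000000 + (1-p)*0.000000] = 0.000000; exercise = 0.000000; V(3,3) = max -> 0.000000
  V(2,0) = exp(-r*dt) * [p*11.429950 + (1-p)*6.503247] = 8.948672; exercise = 8.931204; V(2,0) = max -> 8.948672
  V(2,1) = exp(-r*dt) * [p*6.503247 + (1-p)*2.040497] = 4.255955; exercise = 4.110000; V(2,1) = max -> 4.255955
  V(2,2) = exp(-r*dt) * [p*2.040497 + (1-p)*0.000000] = 1.013048; exercise = 0.000000; V(2,2) = max -> 1.013048
  V(1,0) = exp(-r*dt) * [p*8.948672 + (1-p)*4.255955] = 6.585400; exercise = 6.494513; V(1,0) = max -> 6.585400
  V(1,1) = exp(-r*dt) * [p*4.255955 + (1-p)*1.013048] = 2.622974; exercise = 1.776549; V(1,1) = max -> 2.622974
  V(0,0) = exp(-r*dt) * [p*6.585400 + (1-p)*2.622974] = 4.589986; exercise = 4.110000; V(0,0) = max -> 4.589986

Answer: Price = V(0,0) = 4.5900


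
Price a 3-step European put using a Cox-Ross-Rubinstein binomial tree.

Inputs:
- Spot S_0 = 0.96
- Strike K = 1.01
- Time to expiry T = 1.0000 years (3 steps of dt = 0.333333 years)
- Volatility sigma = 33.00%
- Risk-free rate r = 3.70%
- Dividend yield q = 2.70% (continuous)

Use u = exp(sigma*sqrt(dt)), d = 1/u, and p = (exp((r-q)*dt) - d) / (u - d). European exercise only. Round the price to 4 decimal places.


dt = T/N = 0.333333
u = exp(sigma*sqrt(dt)) = 1.209885; d = 1/u = 0.826525
p = (exp((r-q)*dt) - d) / (u - d) = 0.461222
Discount per step: exp(-r*dt) = 0.987742
Stock lattice S(k, i) with i counting down-moves:
  k=0: S(0,0) = 0.9600
  k=1: S(1,0) = 1.1615; S(1,1) = 0.7935
  k=2: S(2,0) = 1.4053; S(2,1) = 0.9600; S(2,2) = 0.6558
  k=3: S(3,0) = 1.7002; S(3,1) = 1.1615; S(3,2) = 0.7935; S(3,3) = 0.5420
Terminal payoffs V(N, i) = max(K - S_T, 0):
  V(3,0) = 0.000000; V(3,1) = 0.000000; V(3,2) = 0.216536; V(3,3) = 0.467951
Backward induction: V(k, i) = exp(-r*dt) * [p * V(k+1, i) + (1-p) * V(k+1, i+1)].
  V(2,0) = exp(-r*dt) * [p*0.000000 + (1-p)*0.000000] = 0.000000
  V(2,1) = exp(-r*dt) * [p*0.000000 + (1-p)*0.216536] = 0.115235
  V(2,2) = exp(-r*dt) * [p*0.216536 + (1-p)*0.467951] = 0.347678
  V(1,0) = exp(-r*dt) * [p*0.000000 + (1-p)*0.115235] = 0.061325
  V(1,1) = exp(-r*dt) * [p*0.115235 + (1-p)*0.347678] = 0.237523
  V(0,0) = exp(-r*dt) * [p*0.061325 + (1-p)*0.237523] = 0.154341

Answer: Price = V(0,0) = 0.1543


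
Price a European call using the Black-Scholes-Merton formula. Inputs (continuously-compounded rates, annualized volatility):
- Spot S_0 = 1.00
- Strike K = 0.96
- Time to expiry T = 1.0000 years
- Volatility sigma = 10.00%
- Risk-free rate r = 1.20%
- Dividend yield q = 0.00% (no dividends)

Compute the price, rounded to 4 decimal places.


d1 = (ln(S/K) + (r - q + 0.5*sigma^2) * T) / (sigma * sqrt(T)) = 0.57821995
d2 = d1 - sigma * sqrt(T) = 0.47821995
exp(-rT) = 0.98807171; exp(-qT) = 1.00000000
C = S_0 * exp(-qT) * N(d1) - K * exp(-rT) * N(d2)
N(d1) = 0.71844218; N(d2) = 0.68375317
C = 1.0000 * 1.00000000 * 0.71844218 - 0.9600 * 0.98807171 * 0.68375317 = 0.0699

Answer: Price = 0.0699


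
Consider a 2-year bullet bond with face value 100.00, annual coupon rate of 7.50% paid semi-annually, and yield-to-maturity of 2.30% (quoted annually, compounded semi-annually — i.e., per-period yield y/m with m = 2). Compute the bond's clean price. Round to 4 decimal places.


Coupon per period c = face * coupon_rate / m = 3.750000
Periods per year m = 2; per-period yield y/m = 0.011500
Number of cashflows N = 4
Cashflows (t years, CF_t, discount factor 1/(1+y/m)^(m*t), PV):
  t = 0.5000: CF_t = 3.750000, DF = 0.988631, PV = 3.707365
  t = 1.0000: CF_t = 3.750000, DF = 0.977391, PV = 3.665215
  t = 1.5000: CF_t = 3.750000, DF = 0.966279, PV = 3.623545
  t = 2.0000: CF_t = 103.750000, DF = 0.955293, PV = 99.111616
Price P = sum_t PV_t = 110.107741

Answer: Price = 110.1077


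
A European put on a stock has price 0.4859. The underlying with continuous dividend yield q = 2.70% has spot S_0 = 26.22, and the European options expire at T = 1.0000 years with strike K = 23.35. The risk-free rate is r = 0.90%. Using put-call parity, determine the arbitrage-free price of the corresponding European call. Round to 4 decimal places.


Put-call parity: C - P = S_0 * exp(-qT) - K * exp(-rT).
S_0 * exp(-qT) = 26.2200 * 0.97336124 = 25.52153175
K * exp(-rT) = 23.3500 * 0.99104038 = 23.14079284
C = P + S*exp(-qT) - K*exp(-rT)
C = 0.4859 + 25.52153175 - 23.14079284 = 2.8666

Answer: Call price = 2.8666


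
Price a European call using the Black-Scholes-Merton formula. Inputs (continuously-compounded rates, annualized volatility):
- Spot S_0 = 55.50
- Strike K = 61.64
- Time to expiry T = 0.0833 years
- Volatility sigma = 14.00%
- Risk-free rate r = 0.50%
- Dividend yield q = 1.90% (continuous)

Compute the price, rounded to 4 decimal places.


d1 = (ln(S/K) + (r - q + 0.5*sigma^2) * T) / (sigma * sqrt(T)) = -2.60547236
d2 = d1 - sigma * sqrt(T) = -2.64587879
exp(-rT) = 0.99958359; exp(-qT) = 0.99841855
C = S_0 * exp(-qT) * N(d1) - K * exp(-rT) * N(d2)
N(d1) = 0.00458738; N(d2) = 0.00407395
C = 55.5000 * 0.99841855 * 0.00458738 - 61.6400 * 0.99958359 * 0.00407395 = 0.0032

Answer: Price = 0.0032


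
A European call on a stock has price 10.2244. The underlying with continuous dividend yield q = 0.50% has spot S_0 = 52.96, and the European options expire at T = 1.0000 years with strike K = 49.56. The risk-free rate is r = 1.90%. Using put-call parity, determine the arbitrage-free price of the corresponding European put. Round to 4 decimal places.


Put-call parity: C - P = S_0 * exp(-qT) - K * exp(-rT).
S_0 * exp(-qT) = 52.9600 * 0.99501248 = 52.69586090
K * exp(-rT) = 49.5600 * 0.98117936 = 48.62724919
P = C - S*exp(-qT) + K*exp(-rT)
P = 10.2244 - 52.69586090 + 48.62724919 = 6.1558

Answer: Put price = 6.1558


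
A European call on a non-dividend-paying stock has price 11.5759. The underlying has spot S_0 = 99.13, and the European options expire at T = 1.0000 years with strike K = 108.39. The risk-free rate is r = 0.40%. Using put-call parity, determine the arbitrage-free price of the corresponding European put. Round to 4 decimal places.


Put-call parity: C - P = S_0 * exp(-qT) - K * exp(-rT).
S_0 * exp(-qT) = 99.1300 * 1.00000000 = 99.13000000
K * exp(-rT) = 108.3900 * 0.99600799 = 107.95730596
P = C - S*exp(-qT) + K*exp(-rT)
P = 11.5759 - 99.13000000 + 107.95730596 = 20.4032

Answer: Put price = 20.4032


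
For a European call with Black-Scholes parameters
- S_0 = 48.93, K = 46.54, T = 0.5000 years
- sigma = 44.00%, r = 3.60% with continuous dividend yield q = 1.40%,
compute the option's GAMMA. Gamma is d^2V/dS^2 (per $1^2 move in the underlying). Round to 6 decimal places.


d1 = 0.3518773785; d2 = 0.0407503948
phi(d1) = 0.3749932032; exp(-qT) = 0.9930244429; exp(-rT) = 0.9821610324
Gamma = exp(-qT) * phi(d1) / (S * sigma * sqrt(T)) = 0.9930244429 * 0.3749932032 / (48.9300 * 0.4400 * 0.7071067812) = 0.024461

Answer: Gamma = 0.024461


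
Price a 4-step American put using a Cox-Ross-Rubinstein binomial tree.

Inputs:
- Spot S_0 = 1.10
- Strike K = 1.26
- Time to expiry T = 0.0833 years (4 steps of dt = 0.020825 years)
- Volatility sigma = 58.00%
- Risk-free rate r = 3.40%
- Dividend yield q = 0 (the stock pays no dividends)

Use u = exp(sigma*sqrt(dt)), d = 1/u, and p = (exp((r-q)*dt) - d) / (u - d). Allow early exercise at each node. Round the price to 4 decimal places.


Answer: Price = V(0,0) = 0.1816

Derivation:
dt = T/N = 0.020825
u = exp(sigma*sqrt(dt)) = 1.087302; d = 1/u = 0.919708
p = (exp((r-q)*dt) - d) / (u - d) = 0.483314
Discount per step: exp(-r*dt) = 0.999292
Stock lattice S(k, i) with i counting down-moves:
  k=0: S(0,0) = 1.1000
  k=1: S(1,0) = 1.1960; S(1,1) = 1.0117
  k=2: S(2,0) = 1.3004; S(2,1) = 1.1000; S(2,2) = 0.9304
  k=3: S(3,0) = 1.4140; S(3,1) = 1.1960; S(3,2) = 1.0117; S(3,3) = 0.8557
  k=4: S(4,0) = 1.5374; S(4,1) = 1.3004; S(4,2) = 1.1000; S(4,3) = 0.9304; S(4,4) = 0.7870
Terminal payoffs V(N, i) = max(K - S_T, 0):
  V(4,0) = 0.000000; V(4,1) = 0.000000; V(4,2) = 0.160000; V(4,3) = 0.329551; V(4,4) = 0.472968
Backward induction: V(k, i) = exp(-r*dt) * [p * V(k+1, i) + (1-p) * V(k+1, i+1)]; then take max(V_cont, immediate exercise) for American.
  V(3,0) = exp(-r*dt) * [p*0.000000 + (1-p)*0.000000] = 0.000000; exercise = 0.000000; V(3,0) = max -> 0.000000
  V(3,1) = exp(-r*dt) * [p*0.000000 + (1-p)*0.160000] = 0.082611; exercise = 0.063968; V(3,1) = max -> 0.082611
  V(3,2) = exp(-r*dt) * [p*0.160000 + (1-p)*0.329551] = 0.247429; exercise = 0.248321; V(3,2) = max -> 0.248321
  V(3,3) = exp(-r*dt) * [p*0.329551 + (1-p)*0.472968] = 0.403367; exercise = 0.404259; V(3,3) = max -> 0.404259
  V(2,0) = exp(-r*dt) * [p*0.000000 + (1-p)*0.082611] = 0.042654; exercise = 0.000000; V(2,0) = max -> 0.042654
  V(2,1) = exp(-r*dt) * [p*0.082611 + (1-p)*0.248321] = 0.168112; exercise = 0.160000; V(2,1) = max -> 0.168112
  V(2,2) = exp(-r*dt) * [p*0.248321 + (1-p)*0.404259] = 0.328659; exercise = 0.329551; V(2,2) = max -> 0.329551
  V(1,0) = exp(-r*dt) * [p*0.042654 + (1-p)*0.168112] = 0.107400; exercise = 0.063968; V(1,0) = max -> 0.107400
  V(1,1) = exp(-r*dt) * [p*0.168112 + (1-p)*0.329551] = 0.251347; exercise = 0.248321; V(1,1) = max -> 0.251347
  V(0,0) = exp(-r*dt) * [p*0.107400 + (1-p)*0.251347] = 0.181647; exercise = 0.160000; V(0,0) = max -> 0.181647


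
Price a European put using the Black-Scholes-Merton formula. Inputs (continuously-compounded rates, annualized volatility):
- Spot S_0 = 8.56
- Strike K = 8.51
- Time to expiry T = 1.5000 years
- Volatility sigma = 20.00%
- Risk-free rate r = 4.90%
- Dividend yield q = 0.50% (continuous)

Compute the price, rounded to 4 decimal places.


Answer: Price = 0.5389

Derivation:
d1 = (ln(S/K) + (r - q + 0.5*sigma^2) * T) / (sigma * sqrt(T)) = 0.41583455
d2 = d1 - sigma * sqrt(T) = 0.17088558
exp(-rT) = 0.92913615; exp(-qT) = 0.99252805
P = K * exp(-rT) * N(-d2) - S_0 * exp(-qT) * N(-d1)
N(-d1) = 0.33876554; N(-d2) = 0.43215687
P = 8.5100 * 0.92913615 * 0.43215687 - 8.5600 * 0.99252805 * 0.33876554 = 0.5389


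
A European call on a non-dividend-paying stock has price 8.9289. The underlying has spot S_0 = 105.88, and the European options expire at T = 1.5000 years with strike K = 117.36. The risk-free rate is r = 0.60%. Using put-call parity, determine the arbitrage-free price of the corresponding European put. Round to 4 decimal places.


Answer: Put price = 19.3574

Derivation:
Put-call parity: C - P = S_0 * exp(-qT) - K * exp(-rT).
S_0 * exp(-qT) = 105.8800 * 1.00000000 = 105.88000000
K * exp(-rT) = 117.3600 * 0.99104038 = 116.30849885
P = C - S*exp(-qT) + K*exp(-rT)
P = 8.9289 - 105.88000000 + 116.30849885 = 19.3574


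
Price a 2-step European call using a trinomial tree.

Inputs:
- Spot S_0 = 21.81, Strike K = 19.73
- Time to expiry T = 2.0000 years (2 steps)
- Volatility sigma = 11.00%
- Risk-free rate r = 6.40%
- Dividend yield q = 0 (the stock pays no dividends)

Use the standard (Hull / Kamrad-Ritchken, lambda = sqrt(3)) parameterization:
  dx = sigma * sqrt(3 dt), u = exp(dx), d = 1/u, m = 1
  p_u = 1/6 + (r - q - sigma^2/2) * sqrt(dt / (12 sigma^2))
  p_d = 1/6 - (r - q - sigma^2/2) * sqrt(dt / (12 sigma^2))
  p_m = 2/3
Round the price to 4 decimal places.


dt = T/N = 1.000000; dx = sigma*sqrt(3*dt) = 0.190526
u = exp(dx) = 1.209885; d = 1/u = 0.826525
p_u = 0.318746, p_m = 0.666667, p_d = 0.014587
Discount per step: exp(-r*dt) = 0.938005
Stock lattice S(k, j) with j the centered position index:
  k=0: S(0,+0) = 21.8100
  k=1: S(1,-1) = 18.0265; S(1,+0) = 21.8100; S(1,+1) = 26.3876
  k=2: S(2,-2) = 14.8993; S(2,-1) = 18.0265; S(2,+0) = 21.8100; S(2,+1) = 26.3876; S(2,+2) = 31.9260
Terminal payoffs V(N, j) = max(S_T - K, 0):
  V(2,-2) = 0.000000; V(2,-1) = 0.000000; V(2,+0) = 2.080000; V(2,+1) = 6.657599; V(2,+2) = 12.195969
Backward induction: V(k, j) = exp(-r*dt) * [p_u * V(k+1, j+1) + p_m * V(k+1, j) + p_d * V(k+1, j-1)]
  V(1,-1) = exp(-r*dt) * [p_u*2.080000 + p_m*0.000000 + p_d*0.000000] = 0.621889
  V(1,+0) = exp(-r*dt) * [p_u*6.657599 + p_m*2.080000 + p_d*0.000000] = 3.291225
  V(1,+1) = exp(-r*dt) * [p_u*12.195969 + p_m*6.657599 + p_d*2.080000] = 7.838117
  V(0,+0) = exp(-r*dt) * [p_u*7.838117 + p_m*3.291225 + p_d*0.621889] = 4.410115

Answer: Price = V(0,0) = 4.4101


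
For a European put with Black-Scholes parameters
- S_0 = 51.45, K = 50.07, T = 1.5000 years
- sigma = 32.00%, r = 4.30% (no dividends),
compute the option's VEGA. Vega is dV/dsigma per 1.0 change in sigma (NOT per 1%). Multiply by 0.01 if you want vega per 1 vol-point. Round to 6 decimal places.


Answer: Vega = 22.919647

Derivation:
d1 = 0.4299069746; d2 = 0.0379886157
phi(d1) = 0.3637281480; exp(-qT) = 1.0000000000; exp(-rT) = 0.9375361143
Vega = S * exp(-qT) * phi(d1) * sqrt(T) = 51.4500 * 1.0000000000 * 0.3637281480 * 1.2247448714 = 22.919647


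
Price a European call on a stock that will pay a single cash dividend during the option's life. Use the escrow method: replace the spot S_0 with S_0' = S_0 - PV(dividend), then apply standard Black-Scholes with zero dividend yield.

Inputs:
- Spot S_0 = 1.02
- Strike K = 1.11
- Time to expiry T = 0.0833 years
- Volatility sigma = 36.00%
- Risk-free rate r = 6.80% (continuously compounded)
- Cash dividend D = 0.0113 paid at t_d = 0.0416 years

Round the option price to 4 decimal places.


Answer: Price = 0.0117

Derivation:
PV(D) = D * exp(-r * t_d) = 0.0113 * 0.99717520 = 0.01126808
S_0' = S_0 - PV(D) = 1.0200 - 0.01126808 = 1.00873192
d1 = (ln(S_0'/K) + (r + sigma^2/2)*T) / (sigma*sqrt(T)) = -0.81426291
d2 = d1 - sigma*sqrt(T) = -0.91816517
exp(-rT) = 0.99435161
N(d1) = 0.20774718; N(d2) = 0.17926620
C = S_0' * N(d1) - K * exp(-rT) * N(d2) = 1.00873192 * 0.20774718 - 1.1100 * 0.99435161 * 0.17926620 = 0.0117


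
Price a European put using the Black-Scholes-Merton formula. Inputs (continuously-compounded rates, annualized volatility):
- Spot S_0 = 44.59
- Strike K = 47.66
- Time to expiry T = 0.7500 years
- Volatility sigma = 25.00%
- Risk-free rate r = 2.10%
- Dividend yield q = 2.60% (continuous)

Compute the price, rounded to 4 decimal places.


d1 = (ln(S/K) + (r - q + 0.5*sigma^2) * T) / (sigma * sqrt(T)) = -0.21660036
d2 = d1 - sigma * sqrt(T) = -0.43310671
exp(-rT) = 0.98437338; exp(-qT) = 0.98068890
P = K * exp(-rT) * N(-d2) - S_0 * exp(-qT) * N(-d1)
N(-d1) = 0.58574010; N(-d2) = 0.66753138
P = 47.6600 * 0.98437338 * 0.66753138 - 44.5900 * 0.98068890 * 0.58574010 = 5.7036

Answer: Price = 5.7036


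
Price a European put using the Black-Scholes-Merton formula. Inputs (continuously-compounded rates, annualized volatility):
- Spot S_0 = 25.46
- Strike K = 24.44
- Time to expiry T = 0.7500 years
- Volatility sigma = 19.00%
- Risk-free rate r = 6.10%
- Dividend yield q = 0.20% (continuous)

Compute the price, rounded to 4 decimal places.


Answer: Price = 0.7702

Derivation:
d1 = (ln(S/K) + (r - q + 0.5*sigma^2) * T) / (sigma * sqrt(T)) = 0.59968436
d2 = d1 - sigma * sqrt(T) = 0.43513953
exp(-rT) = 0.95528075; exp(-qT) = 0.99850112
P = K * exp(-rT) * N(-d2) - S_0 * exp(-qT) * N(-d1)
N(-d1) = 0.27435831; N(-d2) = 0.33173058
P = 24.4400 * 0.95528075 * 0.33173058 - 25.4600 * 0.99850112 * 0.27435831 = 0.7702
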